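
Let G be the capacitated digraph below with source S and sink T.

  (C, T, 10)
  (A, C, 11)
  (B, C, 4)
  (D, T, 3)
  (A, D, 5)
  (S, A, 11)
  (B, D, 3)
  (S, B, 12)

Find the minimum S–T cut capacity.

13

Augment S→A→C→T: bottleneck 10, flow now 10.
Augment S→A→D→T: bottleneck 1, flow now 11.
Augment S→B→D→T: bottleneck 2, flow now 13.
No augmenting path remains; maximum flow = 13.
By max-flow min-cut, the minimum cut capacity equals the max flow.
In the residual graph, reachable from S: {S, A, B, C, D}.
Min-cut edges: C→T (10), D→T (3); capacity 10 + 3 = 13.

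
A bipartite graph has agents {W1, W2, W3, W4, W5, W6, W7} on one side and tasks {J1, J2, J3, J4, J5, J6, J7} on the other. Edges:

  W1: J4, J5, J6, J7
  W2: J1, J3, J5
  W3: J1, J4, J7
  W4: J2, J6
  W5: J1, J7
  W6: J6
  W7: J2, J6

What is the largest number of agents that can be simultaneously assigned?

Unit-capacity flow: source→left, listed edges, right→sink; max matching = max flow.
Augmenting path W1→J4 (+1); matched 1.
Augmenting path W2→J1 (+1); matched 2.
Augmenting path W3→J7 (+1); matched 3.
Augmenting path W4→J2 (+1); matched 4.
Augmenting path W6→J6 (+1); matched 5.
Augmenting path W5→J1→W2→J3 (+1); matched 6.
No augmenting path remains; maximum matching = 6.
König certificate: {W1, W2, W3, W5, J2, J6} is a vertex cover of size 6 (every listed pair touches it), so no matching can be larger.

6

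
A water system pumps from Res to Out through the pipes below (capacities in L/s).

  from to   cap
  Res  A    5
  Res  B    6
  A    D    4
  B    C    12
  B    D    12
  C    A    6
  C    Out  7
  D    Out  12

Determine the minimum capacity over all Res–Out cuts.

10

Augment Res→A→D→Out: bottleneck 4, flow now 4.
Augment Res→B→C→Out: bottleneck 6, flow now 10.
No augmenting path remains; maximum flow = 10.
By max-flow min-cut, the minimum cut capacity equals the max flow.
In the residual graph, reachable from Res: {Res, A}.
Min-cut edges: Res→B (6), A→D (4); capacity 6 + 4 = 10.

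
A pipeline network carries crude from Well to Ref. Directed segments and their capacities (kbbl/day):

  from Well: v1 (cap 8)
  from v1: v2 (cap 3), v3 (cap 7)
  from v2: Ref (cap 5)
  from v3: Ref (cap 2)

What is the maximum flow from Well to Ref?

5

Augment Well→v1→v2→Ref: bottleneck 3, flow now 3.
Augment Well→v1→v3→Ref: bottleneck 2, flow now 5.
No augmenting path remains; maximum flow = 5.
In the residual graph, reachable from Well: {Well, v1, v3}.
Min-cut edges: v1→v2 (3), v3→Ref (2); capacity 3 + 2 = 5.
This cut is saturated, so no flow can exceed 5.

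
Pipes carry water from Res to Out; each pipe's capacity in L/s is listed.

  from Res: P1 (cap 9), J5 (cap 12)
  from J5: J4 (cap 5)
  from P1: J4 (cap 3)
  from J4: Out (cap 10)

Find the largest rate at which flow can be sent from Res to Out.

Augment Res→J5→J4→Out: bottleneck 5, flow now 5.
Augment Res→P1→J4→Out: bottleneck 3, flow now 8.
No augmenting path remains; maximum flow = 8.
In the residual graph, reachable from Res: {Res, J5, P1}.
Min-cut edges: J5→J4 (5), P1→J4 (3); capacity 5 + 3 = 8.
This cut is saturated, so no flow can exceed 8.

8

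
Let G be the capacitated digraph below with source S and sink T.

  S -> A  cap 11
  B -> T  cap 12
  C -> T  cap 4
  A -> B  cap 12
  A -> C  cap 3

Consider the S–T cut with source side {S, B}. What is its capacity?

Edges leaving {S, B}: S→A (11), B→T (12).
Cut capacity = 11 + 12 = 23.

23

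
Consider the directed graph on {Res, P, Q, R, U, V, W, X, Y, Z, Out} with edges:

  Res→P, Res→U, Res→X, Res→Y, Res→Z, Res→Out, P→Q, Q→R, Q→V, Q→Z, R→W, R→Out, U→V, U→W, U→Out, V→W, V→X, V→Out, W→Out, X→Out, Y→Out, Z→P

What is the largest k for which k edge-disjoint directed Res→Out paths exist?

Assign every edge capacity 1; by Menger, the answer equals the max flow.
Path Res→Out (+1); total 1.
Path Res→U→Out (+1); total 2.
Path Res→X→Out (+1); total 3.
Path Res→Y→Out (+1); total 4.
Path Res→P→Q→R→Out (+1); total 5.
No residual Res→Out path; max flow = 5.
Certifying cut of size 5: {P→Q, Res→Out, Res→U, Res→X, Res→Y}.

5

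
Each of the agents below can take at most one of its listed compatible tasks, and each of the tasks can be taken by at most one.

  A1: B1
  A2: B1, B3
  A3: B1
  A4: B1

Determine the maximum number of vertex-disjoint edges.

Unit-capacity flow: source→left, listed edges, right→sink; max matching = max flow.
Augmenting path A1→B1 (+1); matched 1.
Augmenting path A2→B3 (+1); matched 2.
No augmenting path remains; maximum matching = 2.
König certificate: {A2, B1} is a vertex cover of size 2 (every listed pair touches it), so no matching can be larger.

2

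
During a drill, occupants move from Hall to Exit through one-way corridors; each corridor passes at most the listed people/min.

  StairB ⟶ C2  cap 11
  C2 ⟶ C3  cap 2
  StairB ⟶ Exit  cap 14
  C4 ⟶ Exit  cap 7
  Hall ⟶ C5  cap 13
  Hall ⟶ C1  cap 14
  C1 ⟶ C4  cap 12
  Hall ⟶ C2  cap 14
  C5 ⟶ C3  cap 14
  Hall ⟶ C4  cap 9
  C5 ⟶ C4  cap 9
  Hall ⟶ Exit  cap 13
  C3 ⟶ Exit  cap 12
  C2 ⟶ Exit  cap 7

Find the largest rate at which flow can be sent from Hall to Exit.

39

Augment Hall→Exit: bottleneck 13, flow now 13.
Augment Hall→C2→Exit: bottleneck 7, flow now 20.
Augment Hall→C4→Exit: bottleneck 7, flow now 27.
Augment Hall→C2→C3→Exit: bottleneck 2, flow now 29.
Augment Hall→C5→C3→Exit: bottleneck 10, flow now 39.
No augmenting path remains; maximum flow = 39.
In the residual graph, reachable from Hall: {Hall, C1, C2, C5, C4, C3}.
Min-cut edges: Hall→Exit (13), C2→Exit (7), C4→Exit (7), C3→Exit (12); capacity 13 + 7 + 7 + 12 = 39.
This cut is saturated, so no flow can exceed 39.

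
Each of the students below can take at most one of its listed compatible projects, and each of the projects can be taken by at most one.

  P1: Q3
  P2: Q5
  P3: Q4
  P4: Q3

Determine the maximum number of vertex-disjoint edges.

3

Unit-capacity flow: source→left, listed edges, right→sink; max matching = max flow.
Augmenting path P1→Q3 (+1); matched 1.
Augmenting path P2→Q5 (+1); matched 2.
Augmenting path P3→Q4 (+1); matched 3.
No augmenting path remains; maximum matching = 3.
König certificate: {P2, P3, Q3} is a vertex cover of size 3 (every listed pair touches it), so no matching can be larger.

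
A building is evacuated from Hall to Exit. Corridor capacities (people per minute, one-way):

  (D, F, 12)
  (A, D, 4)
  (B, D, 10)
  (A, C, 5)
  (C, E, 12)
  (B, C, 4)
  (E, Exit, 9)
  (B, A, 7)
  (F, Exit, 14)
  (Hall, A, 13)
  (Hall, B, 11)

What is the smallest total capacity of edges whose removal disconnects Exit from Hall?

20

Augment Hall→A→C→E→Exit: bottleneck 5, flow now 5.
Augment Hall→A→D→F→Exit: bottleneck 4, flow now 9.
Augment Hall→B→C→E→Exit: bottleneck 4, flow now 13.
Augment Hall→B→D→F→Exit: bottleneck 7, flow now 20.
No augmenting path remains; maximum flow = 20.
By max-flow min-cut, the minimum cut capacity equals the max flow.
In the residual graph, reachable from Hall: {Hall, A}.
Min-cut edges: Hall→B (11), A→C (5), A→D (4); capacity 11 + 5 + 4 = 20.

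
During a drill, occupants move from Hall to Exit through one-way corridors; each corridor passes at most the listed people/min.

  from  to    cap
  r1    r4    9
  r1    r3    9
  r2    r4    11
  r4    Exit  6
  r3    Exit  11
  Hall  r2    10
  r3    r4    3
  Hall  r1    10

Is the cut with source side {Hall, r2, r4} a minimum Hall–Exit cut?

No — its capacity is 16, but the minimum cut has capacity 15.

Given cut capacity: 10 + 6 = 16.
Augment Hall→r1→r3→Exit: bottleneck 9, flow now 9.
Augment Hall→r1→r4→Exit: bottleneck 1, flow now 10.
Augment Hall→r2→r4→Exit: bottleneck 5, flow now 15.
No augmenting path remains; maximum flow = 15.
In the residual graph, reachable from Hall: {Hall, r1, r2, r4}.
Min-cut edges: r1→r3 (9), r4→Exit (6); capacity 9 + 6 = 15.
Cut capacity 16 exceeds the max flow 15, so it is not minimum.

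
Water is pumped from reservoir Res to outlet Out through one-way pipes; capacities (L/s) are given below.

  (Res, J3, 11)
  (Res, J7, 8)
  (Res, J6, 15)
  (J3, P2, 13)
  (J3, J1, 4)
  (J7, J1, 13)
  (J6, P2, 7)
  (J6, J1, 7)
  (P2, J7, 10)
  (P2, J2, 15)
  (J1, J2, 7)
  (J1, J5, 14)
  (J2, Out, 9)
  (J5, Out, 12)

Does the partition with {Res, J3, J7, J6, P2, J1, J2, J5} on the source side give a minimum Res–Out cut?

Given cut capacity: 9 + 12 = 21.
Augment Res→J3→P2→J2→Out: bottleneck 9, flow now 9.
Augment Res→J3→J1→J5→Out: bottleneck 2, flow now 11.
Augment Res→J7→J1→J5→Out: bottleneck 8, flow now 19.
Augment Res→J6→J1→J5→Out: bottleneck 2, flow now 21.
No augmenting path remains; maximum flow = 21.
Cut capacity 21 equals the max flow, so it is a minimum cut.

Yes — it is a minimum cut (capacity 21).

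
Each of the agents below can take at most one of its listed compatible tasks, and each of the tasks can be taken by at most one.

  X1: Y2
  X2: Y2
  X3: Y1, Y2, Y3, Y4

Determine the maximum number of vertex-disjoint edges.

2

Unit-capacity flow: source→left, listed edges, right→sink; max matching = max flow.
Augmenting path X1→Y2 (+1); matched 1.
Augmenting path X3→Y1 (+1); matched 2.
No augmenting path remains; maximum matching = 2.
König certificate: {X3, Y2} is a vertex cover of size 2 (every listed pair touches it), so no matching can be larger.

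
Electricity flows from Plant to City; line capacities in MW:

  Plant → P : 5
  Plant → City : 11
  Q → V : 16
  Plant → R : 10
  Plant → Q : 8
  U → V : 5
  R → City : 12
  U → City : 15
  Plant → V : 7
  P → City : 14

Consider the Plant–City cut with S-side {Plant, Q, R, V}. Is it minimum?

Given cut capacity: 5 + 11 + 12 = 28.
Augment Plant→City: bottleneck 11, flow now 11.
Augment Plant→P→City: bottleneck 5, flow now 16.
Augment Plant→R→City: bottleneck 10, flow now 26.
No augmenting path remains; maximum flow = 26.
In the residual graph, reachable from Plant: {Plant, Q, V}.
Min-cut edges: Plant→P (5), Plant→R (10), Plant→City (11); capacity 5 + 10 + 11 = 26.
Cut capacity 28 exceeds the max flow 26, so it is not minimum.

No — its capacity is 28, but the minimum cut has capacity 26.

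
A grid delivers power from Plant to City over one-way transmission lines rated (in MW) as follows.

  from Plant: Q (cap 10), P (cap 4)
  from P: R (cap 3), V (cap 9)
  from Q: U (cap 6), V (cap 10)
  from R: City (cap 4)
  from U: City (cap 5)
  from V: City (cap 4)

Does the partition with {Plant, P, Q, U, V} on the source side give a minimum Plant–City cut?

Given cut capacity: 3 + 5 + 4 = 12.
Augment Plant→P→R→City: bottleneck 3, flow now 3.
Augment Plant→P→V→City: bottleneck 1, flow now 4.
Augment Plant→Q→U→City: bottleneck 5, flow now 9.
Augment Plant→Q→V→City: bottleneck 3, flow now 12.
No augmenting path remains; maximum flow = 12.
Cut capacity 12 equals the max flow, so it is a minimum cut.

Yes — it is a minimum cut (capacity 12).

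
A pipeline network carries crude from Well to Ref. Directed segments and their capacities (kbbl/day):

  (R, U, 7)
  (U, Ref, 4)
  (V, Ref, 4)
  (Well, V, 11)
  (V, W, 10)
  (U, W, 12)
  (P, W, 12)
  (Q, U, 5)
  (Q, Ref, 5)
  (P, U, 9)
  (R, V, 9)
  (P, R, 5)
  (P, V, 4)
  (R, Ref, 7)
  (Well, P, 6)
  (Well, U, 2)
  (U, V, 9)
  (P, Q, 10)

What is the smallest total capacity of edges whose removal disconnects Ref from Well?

12

Augment Well→U→Ref: bottleneck 2, flow now 2.
Augment Well→V→Ref: bottleneck 4, flow now 6.
Augment Well→P→Q→Ref: bottleneck 5, flow now 11.
Augment Well→P→R→Ref: bottleneck 1, flow now 12.
No augmenting path remains; maximum flow = 12.
By max-flow min-cut, the minimum cut capacity equals the max flow.
In the residual graph, reachable from Well: {Well, V, W}.
Min-cut edges: Well→P (6), Well→U (2), V→Ref (4); capacity 6 + 2 + 4 = 12.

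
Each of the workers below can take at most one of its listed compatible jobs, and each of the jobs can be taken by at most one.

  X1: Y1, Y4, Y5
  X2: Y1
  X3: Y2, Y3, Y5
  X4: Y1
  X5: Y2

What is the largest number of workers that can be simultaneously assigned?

Unit-capacity flow: source→left, listed edges, right→sink; max matching = max flow.
Augmenting path X1→Y1 (+1); matched 1.
Augmenting path X3→Y2 (+1); matched 2.
Augmenting path X2→Y1→X1→Y4 (+1); matched 3.
Augmenting path X5→Y2→X3→Y3 (+1); matched 4.
No augmenting path remains; maximum matching = 4.
König certificate: {X1, X3, X5, Y1} is a vertex cover of size 4 (every listed pair touches it), so no matching can be larger.

4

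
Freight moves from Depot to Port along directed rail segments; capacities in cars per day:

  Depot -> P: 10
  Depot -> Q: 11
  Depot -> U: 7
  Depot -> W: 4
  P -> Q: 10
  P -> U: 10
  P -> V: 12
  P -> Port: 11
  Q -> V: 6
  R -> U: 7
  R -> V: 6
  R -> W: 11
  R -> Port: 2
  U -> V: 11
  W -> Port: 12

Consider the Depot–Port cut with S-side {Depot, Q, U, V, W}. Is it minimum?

Given cut capacity: 10 + 12 = 22.
Augment Depot→P→Port: bottleneck 10, flow now 10.
Augment Depot→W→Port: bottleneck 4, flow now 14.
No augmenting path remains; maximum flow = 14.
In the residual graph, reachable from Depot: {Depot, Q, U, V}.
Min-cut edges: Depot→P (10), Depot→W (4); capacity 10 + 4 = 14.
Cut capacity 22 exceeds the max flow 14, so it is not minimum.

No — its capacity is 22, but the minimum cut has capacity 14.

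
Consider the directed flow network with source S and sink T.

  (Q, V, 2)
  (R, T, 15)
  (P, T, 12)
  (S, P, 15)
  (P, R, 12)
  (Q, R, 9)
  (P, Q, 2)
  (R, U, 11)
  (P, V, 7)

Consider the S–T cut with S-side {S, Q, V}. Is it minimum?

Given cut capacity: 15 + 9 = 24.
Augment S→P→T: bottleneck 12, flow now 12.
Augment S→P→R→T: bottleneck 3, flow now 15.
No augmenting path remains; maximum flow = 15.
In the residual graph, reachable from S: {S}.
Min-cut edges: S→P (15); capacity 15 = 15.
Cut capacity 24 exceeds the max flow 15, so it is not minimum.

No — its capacity is 24, but the minimum cut has capacity 15.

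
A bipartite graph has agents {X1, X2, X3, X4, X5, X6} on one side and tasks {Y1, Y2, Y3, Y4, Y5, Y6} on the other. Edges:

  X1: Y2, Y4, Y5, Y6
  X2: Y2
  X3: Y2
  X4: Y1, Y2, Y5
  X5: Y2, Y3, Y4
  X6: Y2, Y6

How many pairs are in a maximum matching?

Unit-capacity flow: source→left, listed edges, right→sink; max matching = max flow.
Augmenting path X1→Y2 (+1); matched 1.
Augmenting path X4→Y1 (+1); matched 2.
Augmenting path X5→Y3 (+1); matched 3.
Augmenting path X6→Y6 (+1); matched 4.
Augmenting path X2→Y2→X1→Y4 (+1); matched 5.
No augmenting path remains; maximum matching = 5.
König certificate: {X1, X4, X5, X6, Y2} is a vertex cover of size 5 (every listed pair touches it), so no matching can be larger.

5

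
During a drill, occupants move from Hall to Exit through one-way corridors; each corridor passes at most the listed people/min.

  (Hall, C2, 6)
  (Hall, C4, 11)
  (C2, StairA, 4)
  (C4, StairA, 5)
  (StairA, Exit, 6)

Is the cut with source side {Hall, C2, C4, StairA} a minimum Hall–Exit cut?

Yes — it is a minimum cut (capacity 6).

Given cut capacity: 6 = 6.
Augment Hall→C2→StairA→Exit: bottleneck 4, flow now 4.
Augment Hall→C4→StairA→Exit: bottleneck 2, flow now 6.
No augmenting path remains; maximum flow = 6.
Cut capacity 6 equals the max flow, so it is a minimum cut.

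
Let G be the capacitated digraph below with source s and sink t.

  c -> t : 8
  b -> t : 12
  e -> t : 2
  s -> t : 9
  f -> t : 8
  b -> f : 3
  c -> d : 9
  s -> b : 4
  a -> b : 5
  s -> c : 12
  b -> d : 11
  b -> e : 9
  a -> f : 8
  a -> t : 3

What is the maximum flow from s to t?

Augment s→t: bottleneck 9, flow now 9.
Augment s→b→t: bottleneck 4, flow now 13.
Augment s→c→t: bottleneck 8, flow now 21.
No augmenting path remains; maximum flow = 21.
In the residual graph, reachable from s: {s, c, d}.
Min-cut edges: s→b (4), s→t (9), c→t (8); capacity 4 + 9 + 8 = 21.
This cut is saturated, so no flow can exceed 21.

21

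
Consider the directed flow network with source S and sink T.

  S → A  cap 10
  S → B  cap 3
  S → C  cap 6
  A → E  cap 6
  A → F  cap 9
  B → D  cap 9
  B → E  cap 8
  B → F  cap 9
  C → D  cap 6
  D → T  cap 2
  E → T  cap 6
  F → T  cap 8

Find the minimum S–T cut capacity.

15

Augment S→A→E→T: bottleneck 6, flow now 6.
Augment S→A→F→T: bottleneck 4, flow now 10.
Augment S→B→D→T: bottleneck 2, flow now 12.
Augment S→B→F→T: bottleneck 1, flow now 13.
Augment S→C→D→B→F→T: bottleneck 2, flow now 15. (uses reverse residual edge)
No augmenting path remains; maximum flow = 15.
By max-flow min-cut, the minimum cut capacity equals the max flow.
In the residual graph, reachable from S: {S, C, D}.
Min-cut edges: S→A (10), S→B (3), D→T (2); capacity 10 + 3 + 2 = 15.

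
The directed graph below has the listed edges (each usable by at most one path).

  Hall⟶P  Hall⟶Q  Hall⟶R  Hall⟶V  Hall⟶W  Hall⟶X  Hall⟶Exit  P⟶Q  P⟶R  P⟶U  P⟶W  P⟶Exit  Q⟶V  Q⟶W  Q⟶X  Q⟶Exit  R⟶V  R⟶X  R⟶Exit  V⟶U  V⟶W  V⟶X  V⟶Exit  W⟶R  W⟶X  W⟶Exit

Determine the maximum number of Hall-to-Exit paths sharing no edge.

6

Assign every edge capacity 1; by Menger, the answer equals the max flow.
Path Hall→Exit (+1); total 1.
Path Hall→P→Exit (+1); total 2.
Path Hall→Q→Exit (+1); total 3.
Path Hall→R→Exit (+1); total 4.
Path Hall→V→Exit (+1); total 5.
Path Hall→W→Exit (+1); total 6.
No residual Hall→Exit path; max flow = 6.
Certifying cut of size 6: {Hall→Exit, Hall→P, Hall→Q, Hall→R, Hall→V, Hall→W}.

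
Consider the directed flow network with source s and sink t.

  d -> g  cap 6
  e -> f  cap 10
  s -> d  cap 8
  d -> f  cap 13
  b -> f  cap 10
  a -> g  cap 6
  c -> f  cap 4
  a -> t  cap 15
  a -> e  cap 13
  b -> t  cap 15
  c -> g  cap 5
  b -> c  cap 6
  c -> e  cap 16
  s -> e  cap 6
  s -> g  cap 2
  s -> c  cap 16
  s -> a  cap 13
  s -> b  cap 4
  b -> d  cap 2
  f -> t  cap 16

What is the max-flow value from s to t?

33

Augment s→a→t: bottleneck 13, flow now 13.
Augment s→b→t: bottleneck 4, flow now 17.
Augment s→c→f→t: bottleneck 4, flow now 21.
Augment s→d→f→t: bottleneck 8, flow now 29.
Augment s→e→f→t: bottleneck 4, flow now 33.
No augmenting path remains; maximum flow = 33.
In the residual graph, reachable from s: {s, c, d, e, f, g}.
Min-cut edges: s→a (13), s→b (4), f→t (16); capacity 13 + 4 + 16 = 33.
This cut is saturated, so no flow can exceed 33.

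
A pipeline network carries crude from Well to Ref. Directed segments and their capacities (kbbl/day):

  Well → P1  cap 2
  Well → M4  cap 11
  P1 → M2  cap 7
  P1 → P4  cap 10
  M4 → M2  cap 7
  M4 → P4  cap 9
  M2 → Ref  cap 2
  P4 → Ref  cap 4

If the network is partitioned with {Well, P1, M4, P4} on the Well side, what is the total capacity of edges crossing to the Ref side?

Edges leaving {Well, P1, M4, P4}: P1→M2 (7), M4→M2 (7), P4→Ref (4).
Cut capacity = 7 + 7 + 4 = 18.

18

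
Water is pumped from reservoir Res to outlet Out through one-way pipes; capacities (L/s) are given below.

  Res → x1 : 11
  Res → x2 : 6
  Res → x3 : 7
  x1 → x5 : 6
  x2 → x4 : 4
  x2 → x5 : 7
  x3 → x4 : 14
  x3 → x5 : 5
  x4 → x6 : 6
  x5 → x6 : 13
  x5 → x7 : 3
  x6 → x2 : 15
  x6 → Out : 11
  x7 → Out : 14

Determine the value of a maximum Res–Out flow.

14

Augment Res→x1→x5→x6→Out: bottleneck 6, flow now 6.
Augment Res→x2→x4→x6→Out: bottleneck 4, flow now 10.
Augment Res→x2→x5→x6→Out: bottleneck 1, flow now 11.
Augment Res→x2→x5→x7→Out: bottleneck 1, flow now 12.
Augment Res→x3→x5→x7→Out: bottleneck 2, flow now 14.
No augmenting path remains; maximum flow = 14.
In the residual graph, reachable from Res: {Res, x1, x2, x3, x4, x5, x6}.
Min-cut edges: x5→x7 (3), x6→Out (11); capacity 3 + 11 = 14.
This cut is saturated, so no flow can exceed 14.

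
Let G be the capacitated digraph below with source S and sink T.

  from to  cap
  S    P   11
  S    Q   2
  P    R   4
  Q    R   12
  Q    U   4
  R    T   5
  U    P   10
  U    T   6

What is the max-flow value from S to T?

6

Augment S→P→R→T: bottleneck 4, flow now 4.
Augment S→Q→R→T: bottleneck 1, flow now 5.
Augment S→Q→U→T: bottleneck 1, flow now 6.
No augmenting path remains; maximum flow = 6.
In the residual graph, reachable from S: {S, P}.
Min-cut edges: S→Q (2), P→R (4); capacity 2 + 4 = 6.
This cut is saturated, so no flow can exceed 6.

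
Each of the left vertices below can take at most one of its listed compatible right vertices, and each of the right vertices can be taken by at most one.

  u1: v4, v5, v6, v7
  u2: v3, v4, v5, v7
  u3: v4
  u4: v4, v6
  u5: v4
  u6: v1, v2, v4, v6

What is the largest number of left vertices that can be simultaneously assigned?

Unit-capacity flow: source→left, listed edges, right→sink; max matching = max flow.
Augmenting path u1→v4 (+1); matched 1.
Augmenting path u2→v3 (+1); matched 2.
Augmenting path u4→v6 (+1); matched 3.
Augmenting path u6→v1 (+1); matched 4.
Augmenting path u3→v4→u1→v5 (+1); matched 5.
No augmenting path remains; maximum matching = 5.
König certificate: {u1, u2, u4, u6, v4} is a vertex cover of size 5 (every listed pair touches it), so no matching can be larger.

5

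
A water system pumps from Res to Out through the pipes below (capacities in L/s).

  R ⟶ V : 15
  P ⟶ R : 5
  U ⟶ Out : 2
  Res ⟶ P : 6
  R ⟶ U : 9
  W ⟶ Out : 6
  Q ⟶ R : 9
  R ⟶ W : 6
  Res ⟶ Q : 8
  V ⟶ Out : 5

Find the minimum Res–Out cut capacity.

Augment Res→P→R→U→Out: bottleneck 2, flow now 2.
Augment Res→P→R→V→Out: bottleneck 3, flow now 5.
Augment Res→Q→R→V→Out: bottleneck 2, flow now 7.
Augment Res→Q→R→W→Out: bottleneck 6, flow now 13.
No augmenting path remains; maximum flow = 13.
By max-flow min-cut, the minimum cut capacity equals the max flow.
In the residual graph, reachable from Res: {Res, P}.
Min-cut edges: Res→Q (8), P→R (5); capacity 8 + 5 = 13.

13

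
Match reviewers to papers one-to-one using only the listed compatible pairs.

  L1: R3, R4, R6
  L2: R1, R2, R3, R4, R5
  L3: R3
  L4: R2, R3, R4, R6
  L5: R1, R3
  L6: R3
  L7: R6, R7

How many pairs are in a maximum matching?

6

Unit-capacity flow: source→left, listed edges, right→sink; max matching = max flow.
Augmenting path L1→R3 (+1); matched 1.
Augmenting path L2→R1 (+1); matched 2.
Augmenting path L4→R2 (+1); matched 3.
Augmenting path L7→R6 (+1); matched 4.
Augmenting path L3→R3→L1→R4 (+1); matched 5.
Augmenting path L5→R1→L2→R5 (+1); matched 6.
No augmenting path remains; maximum matching = 6.
König certificate: {L1, L2, L4, L5, L7, R3} is a vertex cover of size 6 (every listed pair touches it), so no matching can be larger.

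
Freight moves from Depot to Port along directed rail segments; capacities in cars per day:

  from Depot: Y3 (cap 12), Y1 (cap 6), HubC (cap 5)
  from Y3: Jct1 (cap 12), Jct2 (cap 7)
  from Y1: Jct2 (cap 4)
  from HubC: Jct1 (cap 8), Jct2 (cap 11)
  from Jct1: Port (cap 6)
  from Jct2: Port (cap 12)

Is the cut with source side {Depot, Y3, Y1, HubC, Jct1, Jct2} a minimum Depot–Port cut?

Given cut capacity: 6 + 12 = 18.
Augment Depot→Y3→Jct1→Port: bottleneck 6, flow now 6.
Augment Depot→Y3→Jct2→Port: bottleneck 6, flow now 12.
Augment Depot→Y1→Jct2→Port: bottleneck 4, flow now 16.
Augment Depot→HubC→Jct2→Port: bottleneck 2, flow now 18.
No augmenting path remains; maximum flow = 18.
Cut capacity 18 equals the max flow, so it is a minimum cut.

Yes — it is a minimum cut (capacity 18).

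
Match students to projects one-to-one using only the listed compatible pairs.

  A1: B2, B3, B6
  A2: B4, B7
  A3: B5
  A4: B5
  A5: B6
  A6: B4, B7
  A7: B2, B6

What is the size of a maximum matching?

Unit-capacity flow: source→left, listed edges, right→sink; max matching = max flow.
Augmenting path A1→B2 (+1); matched 1.
Augmenting path A2→B4 (+1); matched 2.
Augmenting path A3→B5 (+1); matched 3.
Augmenting path A5→B6 (+1); matched 4.
Augmenting path A6→B7 (+1); matched 5.
Augmenting path A7→B2→A1→B3 (+1); matched 6.
No augmenting path remains; maximum matching = 6.
König certificate: {A1, A2, A5, A6, A7, B5} is a vertex cover of size 6 (every listed pair touches it), so no matching can be larger.

6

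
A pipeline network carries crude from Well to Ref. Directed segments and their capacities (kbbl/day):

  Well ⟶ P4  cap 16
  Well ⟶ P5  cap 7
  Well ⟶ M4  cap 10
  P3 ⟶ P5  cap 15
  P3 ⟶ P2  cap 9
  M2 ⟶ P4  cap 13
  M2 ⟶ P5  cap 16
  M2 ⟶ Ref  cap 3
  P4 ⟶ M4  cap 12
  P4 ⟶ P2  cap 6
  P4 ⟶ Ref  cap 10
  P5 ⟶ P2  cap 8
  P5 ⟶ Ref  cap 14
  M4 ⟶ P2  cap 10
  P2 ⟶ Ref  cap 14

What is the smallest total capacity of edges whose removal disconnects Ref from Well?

31

Augment Well→P4→Ref: bottleneck 10, flow now 10.
Augment Well→P5→Ref: bottleneck 7, flow now 17.
Augment Well→P4→P2→Ref: bottleneck 6, flow now 23.
Augment Well→M4→P2→Ref: bottleneck 8, flow now 31.
No augmenting path remains; maximum flow = 31.
By max-flow min-cut, the minimum cut capacity equals the max flow.
In the residual graph, reachable from Well: {Well, P4, M4, P2}.
Min-cut edges: Well→P5 (7), P4→Ref (10), P2→Ref (14); capacity 7 + 10 + 14 = 31.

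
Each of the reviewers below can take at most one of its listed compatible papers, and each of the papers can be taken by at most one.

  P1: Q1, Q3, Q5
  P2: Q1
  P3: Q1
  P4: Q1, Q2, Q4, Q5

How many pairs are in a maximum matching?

3

Unit-capacity flow: source→left, listed edges, right→sink; max matching = max flow.
Augmenting path P1→Q1 (+1); matched 1.
Augmenting path P4→Q2 (+1); matched 2.
Augmenting path P2→Q1→P1→Q3 (+1); matched 3.
No augmenting path remains; maximum matching = 3.
König certificate: {P1, P4, Q1} is a vertex cover of size 3 (every listed pair touches it), so no matching can be larger.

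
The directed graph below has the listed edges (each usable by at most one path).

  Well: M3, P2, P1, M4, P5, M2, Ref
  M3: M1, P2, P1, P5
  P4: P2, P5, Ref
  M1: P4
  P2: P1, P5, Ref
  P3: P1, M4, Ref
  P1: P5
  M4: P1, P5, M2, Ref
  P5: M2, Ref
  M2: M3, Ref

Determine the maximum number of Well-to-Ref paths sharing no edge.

6

Assign every edge capacity 1; by Menger, the answer equals the max flow.
Path Well→Ref (+1); total 1.
Path Well→P2→Ref (+1); total 2.
Path Well→M4→Ref (+1); total 3.
Path Well→P5→Ref (+1); total 4.
Path Well→M2→Ref (+1); total 5.
Path Well→M3→M1→P4→Ref (+1); total 6.
No residual Well→Ref path; max flow = 6.
Certifying cut of size 6: {M2→Ref, M3→M1, P2→Ref, P5→Ref, Well→M4, Well→Ref}.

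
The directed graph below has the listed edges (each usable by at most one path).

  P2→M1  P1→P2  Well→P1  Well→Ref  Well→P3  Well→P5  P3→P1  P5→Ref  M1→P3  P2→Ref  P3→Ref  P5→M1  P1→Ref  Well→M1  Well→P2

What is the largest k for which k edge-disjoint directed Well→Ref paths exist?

5

Assign every edge capacity 1; by Menger, the answer equals the max flow.
Path Well→Ref (+1); total 1.
Path Well→P1→Ref (+1); total 2.
Path Well→P2→Ref (+1); total 3.
Path Well→P3→Ref (+1); total 4.
Path Well→P5→Ref (+1); total 5.
No residual Well→Ref path; max flow = 5.
Certifying cut of size 5: {P1→Ref, P2→Ref, P3→Ref, Well→P5, Well→Ref}.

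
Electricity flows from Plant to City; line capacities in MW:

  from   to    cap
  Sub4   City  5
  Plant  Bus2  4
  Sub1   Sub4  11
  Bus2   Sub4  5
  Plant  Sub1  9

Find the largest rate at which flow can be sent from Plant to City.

5

Augment Plant→Bus2→Sub4→City: bottleneck 4, flow now 4.
Augment Plant→Sub1→Sub4→City: bottleneck 1, flow now 5.
No augmenting path remains; maximum flow = 5.
In the residual graph, reachable from Plant: {Plant, Bus2, Sub1, Sub4}.
Min-cut edges: Sub4→City (5); capacity 5 = 5.
This cut is saturated, so no flow can exceed 5.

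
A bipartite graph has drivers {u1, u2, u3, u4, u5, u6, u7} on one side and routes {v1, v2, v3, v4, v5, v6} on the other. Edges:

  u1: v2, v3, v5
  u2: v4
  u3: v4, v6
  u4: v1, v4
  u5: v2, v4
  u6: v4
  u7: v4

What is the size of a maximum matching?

Unit-capacity flow: source→left, listed edges, right→sink; max matching = max flow.
Augmenting path u1→v2 (+1); matched 1.
Augmenting path u2→v4 (+1); matched 2.
Augmenting path u3→v6 (+1); matched 3.
Augmenting path u4→v1 (+1); matched 4.
Augmenting path u5→v2→u1→v3 (+1); matched 5.
No augmenting path remains; maximum matching = 5.
König certificate: {u1, u3, u4, u5, v4} is a vertex cover of size 5 (every listed pair touches it), so no matching can be larger.

5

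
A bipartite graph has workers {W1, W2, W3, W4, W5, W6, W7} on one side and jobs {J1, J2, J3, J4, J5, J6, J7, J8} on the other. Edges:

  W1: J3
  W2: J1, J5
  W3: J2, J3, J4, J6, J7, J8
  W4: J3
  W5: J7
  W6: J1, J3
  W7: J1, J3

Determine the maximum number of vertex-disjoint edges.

Unit-capacity flow: source→left, listed edges, right→sink; max matching = max flow.
Augmenting path W1→J3 (+1); matched 1.
Augmenting path W2→J1 (+1); matched 2.
Augmenting path W3→J2 (+1); matched 3.
Augmenting path W5→J7 (+1); matched 4.
Augmenting path W6→J1→W2→J5 (+1); matched 5.
No augmenting path remains; maximum matching = 5.
König certificate: {W2, W3, W5, J1, J3} is a vertex cover of size 5 (every listed pair touches it), so no matching can be larger.

5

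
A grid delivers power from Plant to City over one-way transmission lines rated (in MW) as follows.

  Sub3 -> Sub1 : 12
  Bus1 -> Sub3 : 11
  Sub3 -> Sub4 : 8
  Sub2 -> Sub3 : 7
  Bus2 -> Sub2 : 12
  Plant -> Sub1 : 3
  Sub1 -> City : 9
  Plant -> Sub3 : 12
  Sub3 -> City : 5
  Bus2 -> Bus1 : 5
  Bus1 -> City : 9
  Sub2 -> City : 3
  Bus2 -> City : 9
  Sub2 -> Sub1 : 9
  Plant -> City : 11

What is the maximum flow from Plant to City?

25

Augment Plant→City: bottleneck 11, flow now 11.
Augment Plant→Sub3→City: bottleneck 5, flow now 16.
Augment Plant→Sub1→City: bottleneck 3, flow now 19.
Augment Plant→Sub3→Sub1→City: bottleneck 6, flow now 25.
No augmenting path remains; maximum flow = 25.
In the residual graph, reachable from Plant: {Plant, Sub3, Sub1, Sub4}.
Min-cut edges: Plant→City (11), Sub3→City (5), Sub1→City (9); capacity 11 + 5 + 9 = 25.
This cut is saturated, so no flow can exceed 25.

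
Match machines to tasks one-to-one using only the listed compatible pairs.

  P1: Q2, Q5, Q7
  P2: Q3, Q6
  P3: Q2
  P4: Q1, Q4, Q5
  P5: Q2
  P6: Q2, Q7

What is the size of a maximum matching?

5

Unit-capacity flow: source→left, listed edges, right→sink; max matching = max flow.
Augmenting path P1→Q2 (+1); matched 1.
Augmenting path P2→Q3 (+1); matched 2.
Augmenting path P4→Q1 (+1); matched 3.
Augmenting path P6→Q7 (+1); matched 4.
Augmenting path P3→Q2→P1→Q5 (+1); matched 5.
No augmenting path remains; maximum matching = 5.
König certificate: {P1, P2, P4, P6, Q2} is a vertex cover of size 5 (every listed pair touches it), so no matching can be larger.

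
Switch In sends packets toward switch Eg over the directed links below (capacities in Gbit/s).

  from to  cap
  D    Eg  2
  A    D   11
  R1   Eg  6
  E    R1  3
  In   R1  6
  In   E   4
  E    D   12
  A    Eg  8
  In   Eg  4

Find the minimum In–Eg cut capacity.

12

Augment In→Eg: bottleneck 4, flow now 4.
Augment In→R1→Eg: bottleneck 6, flow now 10.
Augment In→E→D→Eg: bottleneck 2, flow now 12.
No augmenting path remains; maximum flow = 12.
By max-flow min-cut, the minimum cut capacity equals the max flow.
In the residual graph, reachable from In: {In, E, R1, D}.
Min-cut edges: In→Eg (4), R1→Eg (6), D→Eg (2); capacity 4 + 6 + 2 = 12.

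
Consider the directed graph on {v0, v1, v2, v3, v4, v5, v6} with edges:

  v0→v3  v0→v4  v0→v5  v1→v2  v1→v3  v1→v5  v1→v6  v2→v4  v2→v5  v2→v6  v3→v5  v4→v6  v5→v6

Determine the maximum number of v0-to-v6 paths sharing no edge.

2

Assign every edge capacity 1; by Menger, the answer equals the max flow.
Path v0→v4→v6 (+1); total 1.
Path v0→v5→v6 (+1); total 2.
No residual v0→v6 path; max flow = 2.
Certifying cut of size 2: {v0→v4, v5→v6}.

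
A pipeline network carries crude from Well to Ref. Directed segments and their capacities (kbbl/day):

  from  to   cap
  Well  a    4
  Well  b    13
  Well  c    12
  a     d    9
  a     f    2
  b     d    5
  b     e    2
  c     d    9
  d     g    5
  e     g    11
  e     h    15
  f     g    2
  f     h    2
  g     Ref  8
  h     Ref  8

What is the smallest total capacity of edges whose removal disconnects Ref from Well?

Augment Well→a→d→g→Ref: bottleneck 4, flow now 4.
Augment Well→b→d→g→Ref: bottleneck 1, flow now 5.
Augment Well→b→e→g→Ref: bottleneck 2, flow now 7.
Augment Well→b→d→a→f→g→Ref: bottleneck 1, flow now 8. (uses reverse residual edge)
Augment Well→b→d→a→f→h→Ref: bottleneck 1, flow now 9. (uses reverse residual edge)
No augmenting path remains; maximum flow = 9.
By max-flow min-cut, the minimum cut capacity equals the max flow.
In the residual graph, reachable from Well: {Well, a, b, c, d}.
Min-cut edges: a→f (2), b→e (2), d→g (5); capacity 2 + 2 + 5 = 9.

9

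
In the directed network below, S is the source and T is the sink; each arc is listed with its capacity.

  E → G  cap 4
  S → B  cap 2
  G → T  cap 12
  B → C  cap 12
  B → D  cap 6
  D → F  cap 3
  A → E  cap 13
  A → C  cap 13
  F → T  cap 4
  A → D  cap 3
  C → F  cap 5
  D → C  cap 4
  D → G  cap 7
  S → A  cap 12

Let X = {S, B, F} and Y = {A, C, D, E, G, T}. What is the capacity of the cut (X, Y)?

Edges leaving {S, B, F}: S→A (12), B→C (12), B→D (6), F→T (4).
Cut capacity = 12 + 12 + 6 + 4 = 34.

34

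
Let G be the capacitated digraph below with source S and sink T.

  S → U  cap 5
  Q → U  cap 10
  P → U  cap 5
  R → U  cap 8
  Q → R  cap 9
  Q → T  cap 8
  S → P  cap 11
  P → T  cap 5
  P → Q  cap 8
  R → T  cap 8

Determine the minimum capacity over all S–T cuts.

11

Augment S→P→T: bottleneck 5, flow now 5.
Augment S→P→Q→T: bottleneck 6, flow now 11.
No augmenting path remains; maximum flow = 11.
By max-flow min-cut, the minimum cut capacity equals the max flow.
In the residual graph, reachable from S: {S, U}.
Min-cut edges: S→P (11); capacity 11 = 11.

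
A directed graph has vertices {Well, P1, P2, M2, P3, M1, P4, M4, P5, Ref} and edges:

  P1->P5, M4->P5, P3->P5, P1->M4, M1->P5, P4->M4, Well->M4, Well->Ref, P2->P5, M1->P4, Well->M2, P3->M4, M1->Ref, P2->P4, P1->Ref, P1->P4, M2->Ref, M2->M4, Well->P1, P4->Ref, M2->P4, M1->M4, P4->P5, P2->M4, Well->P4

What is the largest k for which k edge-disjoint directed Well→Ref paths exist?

4

Assign every edge capacity 1; by Menger, the answer equals the max flow.
Path Well→Ref (+1); total 1.
Path Well→P1→Ref (+1); total 2.
Path Well→M2→Ref (+1); total 3.
Path Well→P4→Ref (+1); total 4.
No residual Well→Ref path; max flow = 4.
Certifying cut of size 4: {Well→M2, Well→P1, Well→P4, Well→Ref}.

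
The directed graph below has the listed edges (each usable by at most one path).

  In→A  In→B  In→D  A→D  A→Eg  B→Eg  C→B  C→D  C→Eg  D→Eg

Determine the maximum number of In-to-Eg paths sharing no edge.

Assign every edge capacity 1; by Menger, the answer equals the max flow.
Path In→A→Eg (+1); total 1.
Path In→B→Eg (+1); total 2.
Path In→D→Eg (+1); total 3.
No residual In→Eg path; max flow = 3.
Certifying cut of size 3: {In→A, In→B, In→D}.

3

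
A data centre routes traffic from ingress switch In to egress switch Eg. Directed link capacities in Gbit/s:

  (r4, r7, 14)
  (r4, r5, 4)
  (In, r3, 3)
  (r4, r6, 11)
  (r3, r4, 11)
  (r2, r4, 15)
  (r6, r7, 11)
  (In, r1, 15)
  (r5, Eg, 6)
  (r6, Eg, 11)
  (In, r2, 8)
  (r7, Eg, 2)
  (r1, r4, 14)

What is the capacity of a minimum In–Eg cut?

17

Augment In→r1→r4→r5→Eg: bottleneck 4, flow now 4.
Augment In→r1→r4→r6→Eg: bottleneck 10, flow now 14.
Augment In→r2→r4→r6→Eg: bottleneck 1, flow now 15.
Augment In→r2→r4→r7→Eg: bottleneck 2, flow now 17.
No augmenting path remains; maximum flow = 17.
By max-flow min-cut, the minimum cut capacity equals the max flow.
In the residual graph, reachable from In: {In, r1, r2, r3, r4, r7}.
Min-cut edges: r4→r5 (4), r4→r6 (11), r7→Eg (2); capacity 4 + 11 + 2 = 17.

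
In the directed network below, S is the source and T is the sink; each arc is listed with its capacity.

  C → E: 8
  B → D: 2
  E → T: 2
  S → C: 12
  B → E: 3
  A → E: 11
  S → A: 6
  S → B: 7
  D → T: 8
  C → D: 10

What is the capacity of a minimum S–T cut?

10

Augment S→A→E→T: bottleneck 2, flow now 2.
Augment S→B→D→T: bottleneck 2, flow now 4.
Augment S→C→D→T: bottleneck 6, flow now 10.
No augmenting path remains; maximum flow = 10.
By max-flow min-cut, the minimum cut capacity equals the max flow.
In the residual graph, reachable from S: {S, A, B, C, D, E}.
Min-cut edges: D→T (8), E→T (2); capacity 8 + 2 = 10.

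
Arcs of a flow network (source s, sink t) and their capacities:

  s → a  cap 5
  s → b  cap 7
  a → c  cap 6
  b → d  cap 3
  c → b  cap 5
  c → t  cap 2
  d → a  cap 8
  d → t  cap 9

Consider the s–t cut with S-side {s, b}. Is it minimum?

Given cut capacity: 5 + 3 = 8.
Augment s→a→c→t: bottleneck 2, flow now 2.
Augment s→b→d→t: bottleneck 3, flow now 5.
No augmenting path remains; maximum flow = 5.
In the residual graph, reachable from s: {s, a, b, c}.
Min-cut edges: b→d (3), c→t (2); capacity 3 + 2 = 5.
Cut capacity 8 exceeds the max flow 5, so it is not minimum.

No — its capacity is 8, but the minimum cut has capacity 5.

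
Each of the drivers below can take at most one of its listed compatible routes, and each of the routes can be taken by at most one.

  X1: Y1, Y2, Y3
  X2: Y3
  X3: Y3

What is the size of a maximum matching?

Unit-capacity flow: source→left, listed edges, right→sink; max matching = max flow.
Augmenting path X1→Y1 (+1); matched 1.
Augmenting path X2→Y3 (+1); matched 2.
No augmenting path remains; maximum matching = 2.
König certificate: {X1, Y3} is a vertex cover of size 2 (every listed pair touches it), so no matching can be larger.

2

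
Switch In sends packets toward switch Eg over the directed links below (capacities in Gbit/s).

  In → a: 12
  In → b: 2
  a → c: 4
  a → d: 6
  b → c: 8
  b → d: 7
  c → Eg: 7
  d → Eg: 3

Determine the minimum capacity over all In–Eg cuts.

9

Augment In→a→c→Eg: bottleneck 4, flow now 4.
Augment In→a→d→Eg: bottleneck 3, flow now 7.
Augment In→b→c→Eg: bottleneck 2, flow now 9.
No augmenting path remains; maximum flow = 9.
By max-flow min-cut, the minimum cut capacity equals the max flow.
In the residual graph, reachable from In: {In, a, d}.
Min-cut edges: In→b (2), a→c (4), d→Eg (3); capacity 2 + 4 + 3 = 9.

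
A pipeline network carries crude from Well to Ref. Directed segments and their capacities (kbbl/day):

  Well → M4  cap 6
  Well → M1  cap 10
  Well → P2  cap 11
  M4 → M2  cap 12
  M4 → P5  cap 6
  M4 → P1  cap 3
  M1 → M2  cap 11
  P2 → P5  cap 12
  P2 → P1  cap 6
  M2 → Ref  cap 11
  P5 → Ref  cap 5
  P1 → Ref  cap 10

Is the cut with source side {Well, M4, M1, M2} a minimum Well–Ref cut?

No — its capacity is 31, but the minimum cut has capacity 25.

Given cut capacity: 11 + 6 + 3 + 11 = 31.
Augment Well→M4→M2→Ref: bottleneck 6, flow now 6.
Augment Well→M1→M2→Ref: bottleneck 5, flow now 11.
Augment Well→P2→P5→Ref: bottleneck 5, flow now 16.
Augment Well→P2→P1→Ref: bottleneck 6, flow now 22.
Augment Well→M1→M2→M4→P1→Ref: bottleneck 3, flow now 25. (uses reverse residual edge)
No augmenting path remains; maximum flow = 25.
In the residual graph, reachable from Well: {Well, M4, M1, P2, M2, P5}.
Min-cut edges: M4→P1 (3), P2→P1 (6), M2→Ref (11), P5→Ref (5); capacity 3 + 6 + 11 + 5 = 25.
Cut capacity 31 exceeds the max flow 25, so it is not minimum.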